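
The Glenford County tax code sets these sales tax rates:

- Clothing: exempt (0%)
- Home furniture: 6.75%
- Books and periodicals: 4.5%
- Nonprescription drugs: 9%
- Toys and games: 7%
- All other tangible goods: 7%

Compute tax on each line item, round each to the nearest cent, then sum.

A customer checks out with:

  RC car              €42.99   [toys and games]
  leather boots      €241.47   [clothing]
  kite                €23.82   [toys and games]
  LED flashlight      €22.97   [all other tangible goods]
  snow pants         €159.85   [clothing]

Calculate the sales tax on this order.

RC car €42.99: toys and games → 7% → €3.01
Leather boots €241.47: clothing → 0% → €0.00
Kite €23.82: toys and games → 7% → €1.67
LED flashlight €22.97: all other tangible goods → 7% → €1.61
Snow pants €159.85: clothing → 0% → €0.00
Total tax = €3.01 + €1.67 + €1.61 = €6.29

€6.29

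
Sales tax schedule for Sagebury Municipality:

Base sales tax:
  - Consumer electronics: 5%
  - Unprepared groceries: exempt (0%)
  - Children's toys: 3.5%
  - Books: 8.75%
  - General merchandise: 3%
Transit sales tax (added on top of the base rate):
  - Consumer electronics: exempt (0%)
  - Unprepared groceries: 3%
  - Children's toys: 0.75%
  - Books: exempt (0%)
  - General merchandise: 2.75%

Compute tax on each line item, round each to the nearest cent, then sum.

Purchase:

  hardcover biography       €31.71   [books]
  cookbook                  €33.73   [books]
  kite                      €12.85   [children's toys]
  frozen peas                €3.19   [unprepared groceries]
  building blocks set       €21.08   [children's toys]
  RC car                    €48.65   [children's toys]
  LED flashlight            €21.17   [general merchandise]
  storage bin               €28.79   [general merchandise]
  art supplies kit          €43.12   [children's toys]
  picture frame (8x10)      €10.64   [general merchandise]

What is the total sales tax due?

€14.66

Hardcover biography €31.71: books → 8.75% + 0% transit = 8.75% → €2.77
Cookbook €33.73: books → 8.75% + 0% transit = 8.75% → €2.95
Kite €12.85: children's toys → 3.5% + 0.75% transit = 4.25% → €0.55
Frozen peas €3.19: unprepared groceries → 0% + 3% transit = 3% → €0.10
Building blocks set €21.08: children's toys → 3.5% + 0.75% transit = 4.25% → €0.90
RC car €48.65: children's toys → 3.5% + 0.75% transit = 4.25% → €2.07
LED flashlight €21.17: general merchandise → 3% + 2.75% transit = 5.75% → €1.22
Storage bin €28.79: general merchandise → 3% + 2.75% transit = 5.75% → €1.66
Art supplies kit €43.12: children's toys → 3.5% + 0.75% transit = 4.25% → €1.83
Picture frame (8x10) €10.64: general merchandise → 3% + 2.75% transit = 5.75% → €0.61
Total tax = €2.77 + €2.95 + €0.55 + €0.10 + €0.90 + €2.07 + €1.22 + €1.66 + €1.83 + €0.61 = €14.66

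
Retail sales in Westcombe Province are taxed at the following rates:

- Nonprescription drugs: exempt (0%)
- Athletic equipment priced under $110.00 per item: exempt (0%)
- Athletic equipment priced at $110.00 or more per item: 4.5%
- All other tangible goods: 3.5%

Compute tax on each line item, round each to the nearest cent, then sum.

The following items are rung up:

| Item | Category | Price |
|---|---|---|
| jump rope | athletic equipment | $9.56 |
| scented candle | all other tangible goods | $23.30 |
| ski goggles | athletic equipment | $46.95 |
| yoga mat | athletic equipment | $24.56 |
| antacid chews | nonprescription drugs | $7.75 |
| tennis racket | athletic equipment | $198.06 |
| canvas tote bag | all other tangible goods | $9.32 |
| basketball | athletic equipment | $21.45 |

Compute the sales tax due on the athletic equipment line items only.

$8.91

Jump rope $9.56: athletic equipment, under $110.00 → 0% → $0.00
Ski goggles $46.95: athletic equipment, under $110.00 → 0% → $0.00
Yoga mat $24.56: athletic equipment, under $110.00 → 0% → $0.00
Tennis racket $198.06: athletic equipment, $110.00 or more → 4.5% → $8.91
Basketball $21.45: athletic equipment, under $110.00 → 0% → $0.00
Tax on athletic equipment = $0.00 + $0.00 + $0.00 + $8.91 + $0.00 = $8.91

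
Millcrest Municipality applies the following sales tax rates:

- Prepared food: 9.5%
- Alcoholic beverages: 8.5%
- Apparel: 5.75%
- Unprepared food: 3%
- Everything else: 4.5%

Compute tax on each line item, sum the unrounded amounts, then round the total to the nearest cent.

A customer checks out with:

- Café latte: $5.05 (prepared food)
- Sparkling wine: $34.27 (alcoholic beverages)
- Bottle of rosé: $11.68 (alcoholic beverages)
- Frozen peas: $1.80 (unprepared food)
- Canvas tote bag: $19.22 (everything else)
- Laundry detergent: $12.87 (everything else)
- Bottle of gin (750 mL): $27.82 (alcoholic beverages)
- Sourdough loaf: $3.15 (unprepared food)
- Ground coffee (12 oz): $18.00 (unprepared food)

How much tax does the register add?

$8.88

Café latte $5.05: prepared food → 9.5% → $0.47975
Sparkling wine $34.27: alcoholic beverages → 8.5% → $2.91295
Bottle of rosé $11.68: alcoholic beverages → 8.5% → $0.9928
Frozen peas $1.80: unprepared food → 3% → $0.054
Canvas tote bag $19.22: everything else → 4.5% → $0.8649
Laundry detergent $12.87: everything else → 4.5% → $0.57915
Bottle of gin (750 mL) $27.82: alcoholic beverages → 8.5% → $2.3647
Sourdough loaf $3.15: unprepared food → 3% → $0.0945
Ground coffee (12 oz) $18.00: unprepared food → 3% → $0.54
Unrounded tax sum = $8.88275 → $8.88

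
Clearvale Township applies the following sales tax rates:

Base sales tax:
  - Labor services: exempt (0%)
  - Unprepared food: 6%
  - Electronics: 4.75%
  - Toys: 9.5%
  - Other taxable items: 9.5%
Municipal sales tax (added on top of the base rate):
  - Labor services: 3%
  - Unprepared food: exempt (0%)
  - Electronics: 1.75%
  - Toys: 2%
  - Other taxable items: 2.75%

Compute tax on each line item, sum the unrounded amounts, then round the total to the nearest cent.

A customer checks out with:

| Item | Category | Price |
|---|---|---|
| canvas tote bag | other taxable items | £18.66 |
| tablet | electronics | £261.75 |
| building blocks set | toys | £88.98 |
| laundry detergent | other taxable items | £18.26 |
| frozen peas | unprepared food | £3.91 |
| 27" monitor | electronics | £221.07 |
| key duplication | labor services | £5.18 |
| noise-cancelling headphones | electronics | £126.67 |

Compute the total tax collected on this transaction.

£54.76

Canvas tote bag £18.66: other taxable items → 9.5% + 2.75% municipal = 12.25% → £2.28585
Tablet £261.75: electronics → 4.75% + 1.75% municipal = 6.5% → £17.01375
Building blocks set £88.98: toys → 9.5% + 2% municipal = 11.5% → £10.2327
Laundry detergent £18.26: other taxable items → 9.5% + 2.75% municipal = 12.25% → £2.23685
Frozen peas £3.91: unprepared food → 6% + 0% municipal = 6% → £0.2346
27" monitor £221.07: electronics → 4.75% + 1.75% municipal = 6.5% → £14.36955
Key duplication £5.18: labor services → 0% + 3% municipal = 3% → £0.1554
Noise-cancelling headphones £126.67: electronics → 4.75% + 1.75% municipal = 6.5% → £8.23355
Unrounded tax sum = £54.76225 → £54.76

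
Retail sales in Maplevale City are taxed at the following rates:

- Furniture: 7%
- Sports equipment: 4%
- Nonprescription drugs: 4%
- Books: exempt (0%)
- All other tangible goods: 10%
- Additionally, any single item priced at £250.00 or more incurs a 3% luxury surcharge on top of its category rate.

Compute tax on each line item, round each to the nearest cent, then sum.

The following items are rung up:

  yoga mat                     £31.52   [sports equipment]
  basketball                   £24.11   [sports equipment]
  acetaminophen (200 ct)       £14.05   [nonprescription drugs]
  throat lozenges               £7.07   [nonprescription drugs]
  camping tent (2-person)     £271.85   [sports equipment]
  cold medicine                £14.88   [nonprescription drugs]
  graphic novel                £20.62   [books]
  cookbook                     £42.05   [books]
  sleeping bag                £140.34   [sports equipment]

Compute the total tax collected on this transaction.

Yoga mat £31.52: sports equipment → 4% → £1.26
Basketball £24.11: sports equipment → 4% → £0.96
Acetaminophen (200 ct) £14.05: nonprescription drugs → 4% → £0.56
Throat lozenges £7.07: nonprescription drugs → 4% → £0.28
Camping tent (2-person) £271.85: sports equipment → 4% + 3% surcharge = 7% → £19.03
Cold medicine £14.88: nonprescription drugs → 4% → £0.60
Graphic novel £20.62: books → 0% → £0.00
Cookbook £42.05: books → 0% → £0.00
Sleeping bag £140.34: sports equipment → 4% → £5.61
Total tax = £1.26 + £0.96 + £0.56 + £0.28 + £19.03 + £0.60 + £5.61 = £28.30

£28.30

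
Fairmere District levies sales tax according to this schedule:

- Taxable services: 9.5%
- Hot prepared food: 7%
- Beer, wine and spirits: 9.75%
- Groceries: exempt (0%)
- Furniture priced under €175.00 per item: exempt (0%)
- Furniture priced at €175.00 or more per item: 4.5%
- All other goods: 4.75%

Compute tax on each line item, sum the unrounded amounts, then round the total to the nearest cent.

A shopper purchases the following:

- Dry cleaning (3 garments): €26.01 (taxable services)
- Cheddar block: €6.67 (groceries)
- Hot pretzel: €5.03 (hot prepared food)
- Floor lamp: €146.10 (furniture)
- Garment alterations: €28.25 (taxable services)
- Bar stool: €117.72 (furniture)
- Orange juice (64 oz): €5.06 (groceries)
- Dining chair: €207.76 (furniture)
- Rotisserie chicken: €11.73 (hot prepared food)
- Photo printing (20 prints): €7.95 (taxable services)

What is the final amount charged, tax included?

€578.71

Dry cleaning (3 garments) €26.01: taxable services → 9.5% → €2.47095
Cheddar block €6.67: groceries → 0% → €0.00
Hot pretzel €5.03: hot prepared food → 7% → €0.3521
Floor lamp €146.10: furniture, under €175.00 → 0% → €0.00
Garment alterations €28.25: taxable services → 9.5% → €2.68375
Bar stool €117.72: furniture, under €175.00 → 0% → €0.00
Orange juice (64 oz) €5.06: groceries → 0% → €0.00
Dining chair €207.76: furniture, €175.00 or more → 4.5% → €9.3492
Rotisserie chicken €11.73: hot prepared food → 7% → €0.8211
Photo printing (20 prints) €7.95: taxable services → 9.5% → €0.75525
Subtotal = €562.28; unrounded tax = €16.43235 → €16.43; total due = €578.71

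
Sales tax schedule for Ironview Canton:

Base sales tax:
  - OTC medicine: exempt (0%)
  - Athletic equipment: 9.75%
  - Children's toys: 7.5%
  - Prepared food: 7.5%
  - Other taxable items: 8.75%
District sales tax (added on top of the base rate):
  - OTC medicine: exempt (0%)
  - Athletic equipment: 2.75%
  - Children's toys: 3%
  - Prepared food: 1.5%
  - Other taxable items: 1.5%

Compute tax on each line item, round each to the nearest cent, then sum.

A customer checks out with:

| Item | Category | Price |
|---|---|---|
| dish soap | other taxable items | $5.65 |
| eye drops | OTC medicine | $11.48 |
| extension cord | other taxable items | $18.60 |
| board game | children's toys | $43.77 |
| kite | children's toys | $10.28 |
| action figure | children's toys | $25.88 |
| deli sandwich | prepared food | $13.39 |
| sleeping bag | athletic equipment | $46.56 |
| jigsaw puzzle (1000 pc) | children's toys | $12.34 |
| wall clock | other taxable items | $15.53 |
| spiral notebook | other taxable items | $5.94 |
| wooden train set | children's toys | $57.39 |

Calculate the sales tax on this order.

$27.45

Dish soap $5.65: other taxable items → 8.75% + 1.5% district = 10.25% → $0.58
Eye drops $11.48: OTC medicine → 0% + 0% district = 0% → $0.00
Extension cord $18.60: other taxable items → 8.75% + 1.5% district = 10.25% → $1.91
Board game $43.77: children's toys → 7.5% + 3% district = 10.5% → $4.60
Kite $10.28: children's toys → 7.5% + 3% district = 10.5% → $1.08
Action figure $25.88: children's toys → 7.5% + 3% district = 10.5% → $2.72
Deli sandwich $13.39: prepared food → 7.5% + 1.5% district = 9% → $1.21
Sleeping bag $46.56: athletic equipment → 9.75% + 2.75% district = 12.5% → $5.82
Jigsaw puzzle (1000 pc) $12.34: children's toys → 7.5% + 3% district = 10.5% → $1.30
Wall clock $15.53: other taxable items → 8.75% + 1.5% district = 10.25% → $1.59
Spiral notebook $5.94: other taxable items → 8.75% + 1.5% district = 10.25% → $0.61
Wooden train set $57.39: children's toys → 7.5% + 3% district = 10.5% → $6.03
Total tax = $0.58 + $1.91 + $4.60 + $1.08 + $2.72 + $1.21 + $5.82 + $1.30 + $1.59 + $0.61 + $6.03 = $27.45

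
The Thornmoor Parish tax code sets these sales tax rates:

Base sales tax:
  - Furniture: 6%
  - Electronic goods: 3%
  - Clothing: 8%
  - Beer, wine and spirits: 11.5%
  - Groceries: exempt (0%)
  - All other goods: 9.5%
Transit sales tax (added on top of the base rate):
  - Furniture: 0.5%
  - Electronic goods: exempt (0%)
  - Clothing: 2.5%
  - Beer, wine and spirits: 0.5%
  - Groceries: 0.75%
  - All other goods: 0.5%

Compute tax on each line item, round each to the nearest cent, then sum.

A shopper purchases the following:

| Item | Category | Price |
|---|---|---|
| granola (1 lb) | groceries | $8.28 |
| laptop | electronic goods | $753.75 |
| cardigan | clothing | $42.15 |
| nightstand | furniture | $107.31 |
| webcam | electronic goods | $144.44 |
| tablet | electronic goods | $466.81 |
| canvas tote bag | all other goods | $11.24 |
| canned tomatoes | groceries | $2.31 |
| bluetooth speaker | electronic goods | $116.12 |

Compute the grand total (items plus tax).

Granola (1 lb) $8.28: groceries → 0% + 0.75% transit = 0.75% → $0.06
Laptop $753.75: electronic goods → 3% + 0% transit = 3% → $22.61
Cardigan $42.15: clothing → 8% + 2.5% transit = 10.5% → $4.43
Nightstand $107.31: furniture → 6% + 0.5% transit = 6.5% → $6.98
Webcam $144.44: electronic goods → 3% + 0% transit = 3% → $4.33
Tablet $466.81: electronic goods → 3% + 0% transit = 3% → $14.00
Canvas tote bag $11.24: all other goods → 9.5% + 0.5% transit = 10% → $1.12
Canned tomatoes $2.31: groceries → 0% + 0.75% transit = 0.75% → $0.02
Bluetooth speaker $116.12: electronic goods → 3% + 0% transit = 3% → $3.48
Subtotal = $1652.41; tax = $57.03; total due = $1709.44

$1709.44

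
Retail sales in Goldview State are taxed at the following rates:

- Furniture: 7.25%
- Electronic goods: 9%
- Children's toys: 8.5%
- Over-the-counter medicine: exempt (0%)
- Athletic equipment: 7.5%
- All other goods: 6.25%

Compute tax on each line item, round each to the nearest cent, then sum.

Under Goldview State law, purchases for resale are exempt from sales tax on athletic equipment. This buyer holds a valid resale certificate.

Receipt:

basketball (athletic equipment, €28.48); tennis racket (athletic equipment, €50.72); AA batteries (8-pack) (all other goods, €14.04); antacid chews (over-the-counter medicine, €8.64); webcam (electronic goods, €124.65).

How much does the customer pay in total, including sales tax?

€238.63

Basketball €28.48: athletic equipment, buyer-exempt → 0% → €0.00
Tennis racket €50.72: athletic equipment, buyer-exempt → 0% → €0.00
AA batteries (8-pack) €14.04: all other goods → 6.25% → €0.88
Antacid chews €8.64: over-the-counter medicine → 0% → €0.00
Webcam €124.65: electronic goods → 9% → €11.22
Subtotal = €226.53; tax = €12.10; total due = €238.63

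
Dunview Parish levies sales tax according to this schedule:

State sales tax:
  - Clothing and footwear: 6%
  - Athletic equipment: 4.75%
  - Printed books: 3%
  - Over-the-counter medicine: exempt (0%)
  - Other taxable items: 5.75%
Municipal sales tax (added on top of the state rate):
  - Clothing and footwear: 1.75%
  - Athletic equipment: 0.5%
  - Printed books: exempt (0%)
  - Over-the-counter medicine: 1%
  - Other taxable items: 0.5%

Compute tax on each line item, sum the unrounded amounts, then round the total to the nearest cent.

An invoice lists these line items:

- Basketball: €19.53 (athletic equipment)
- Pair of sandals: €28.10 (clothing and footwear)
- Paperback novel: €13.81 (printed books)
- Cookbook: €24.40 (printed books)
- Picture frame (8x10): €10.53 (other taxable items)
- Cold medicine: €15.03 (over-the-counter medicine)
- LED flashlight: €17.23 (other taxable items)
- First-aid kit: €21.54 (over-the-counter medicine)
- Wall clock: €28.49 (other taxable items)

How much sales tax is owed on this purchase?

Basketball €19.53: athletic equipment → 4.75% + 0.5% municipal = 5.25% → €1.025325
Pair of sandals €28.10: clothing and footwear → 6% + 1.75% municipal = 7.75% → €2.17775
Paperback novel €13.81: printed books → 3% + 0% municipal = 3% → €0.4143
Cookbook €24.40: printed books → 3% + 0% municipal = 3% → €0.732
Picture frame (8x10) €10.53: other taxable items → 5.75% + 0.5% municipal = 6.25% → €0.658125
Cold medicine €15.03: over-the-counter medicine → 0% + 1% municipal = 1% → €0.1503
LED flashlight €17.23: other taxable items → 5.75% + 0.5% municipal = 6.25% → €1.076875
First-aid kit €21.54: over-the-counter medicine → 0% + 1% municipal = 1% → €0.2154
Wall clock €28.49: other taxable items → 5.75% + 0.5% municipal = 6.25% → €1.780625
Unrounded tax sum = €8.2307 → €8.23

€8.23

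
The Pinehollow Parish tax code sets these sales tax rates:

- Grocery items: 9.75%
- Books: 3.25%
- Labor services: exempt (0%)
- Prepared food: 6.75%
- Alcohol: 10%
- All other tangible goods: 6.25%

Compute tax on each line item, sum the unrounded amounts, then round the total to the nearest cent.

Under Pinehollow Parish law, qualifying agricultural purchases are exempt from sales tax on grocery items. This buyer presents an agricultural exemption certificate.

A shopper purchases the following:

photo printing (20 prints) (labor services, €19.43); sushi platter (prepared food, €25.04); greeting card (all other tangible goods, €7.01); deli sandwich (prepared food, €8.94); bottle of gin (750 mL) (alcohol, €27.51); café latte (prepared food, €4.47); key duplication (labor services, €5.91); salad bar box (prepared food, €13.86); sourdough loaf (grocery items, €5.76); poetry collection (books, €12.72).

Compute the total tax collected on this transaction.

Photo printing (20 prints) €19.43: labor services → 0% → €0.00
Sushi platter €25.04: prepared food → 6.75% → €1.6902
Greeting card €7.01: all other tangible goods → 6.25% → €0.438125
Deli sandwich €8.94: prepared food → 6.75% → €0.60345
Bottle of gin (750 mL) €27.51: alcohol → 10% → €2.751
Café latte €4.47: prepared food → 6.75% → €0.301725
Key duplication €5.91: labor services → 0% → €0.00
Salad bar box €13.86: prepared food → 6.75% → €0.93555
Sourdough loaf €5.76: grocery items, buyer-exempt → 0% → €0.00
Poetry collection €12.72: books → 3.25% → €0.4134
Unrounded tax sum = €7.13345 → €7.13

€7.13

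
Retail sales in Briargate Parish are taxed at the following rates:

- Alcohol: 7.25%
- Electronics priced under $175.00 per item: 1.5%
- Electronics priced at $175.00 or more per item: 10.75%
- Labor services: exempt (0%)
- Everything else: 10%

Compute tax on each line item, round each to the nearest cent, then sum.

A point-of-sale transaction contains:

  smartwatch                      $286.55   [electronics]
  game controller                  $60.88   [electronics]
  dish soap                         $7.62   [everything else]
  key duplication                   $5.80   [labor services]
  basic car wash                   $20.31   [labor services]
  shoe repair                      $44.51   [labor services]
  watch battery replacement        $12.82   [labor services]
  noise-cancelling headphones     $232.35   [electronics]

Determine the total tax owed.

Smartwatch $286.55: electronics, $175.00 or more → 10.75% → $30.80
Game controller $60.88: electronics, under $175.00 → 1.5% → $0.91
Dish soap $7.62: everything else → 10% → $0.76
Key duplication $5.80: labor services → 0% → $0.00
Basic car wash $20.31: labor services → 0% → $0.00
Shoe repair $44.51: labor services → 0% → $0.00
Watch battery replacement $12.82: labor services → 0% → $0.00
Noise-cancelling headphones $232.35: electronics, $175.00 or more → 10.75% → $24.98
Total tax = $30.80 + $0.91 + $0.76 + $24.98 = $57.45

$57.45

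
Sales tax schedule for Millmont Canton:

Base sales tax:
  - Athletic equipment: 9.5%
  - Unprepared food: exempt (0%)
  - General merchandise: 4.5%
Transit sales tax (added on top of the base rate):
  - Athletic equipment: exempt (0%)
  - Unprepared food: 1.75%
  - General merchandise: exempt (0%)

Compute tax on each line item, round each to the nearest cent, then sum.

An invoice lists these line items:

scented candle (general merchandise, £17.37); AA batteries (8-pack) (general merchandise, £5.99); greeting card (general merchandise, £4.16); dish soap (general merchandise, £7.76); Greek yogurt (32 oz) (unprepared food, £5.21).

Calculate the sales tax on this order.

£1.68

Scented candle £17.37: general merchandise → 4.5% + 0% transit = 4.5% → £0.78
AA batteries (8-pack) £5.99: general merchandise → 4.5% + 0% transit = 4.5% → £0.27
Greeting card £4.16: general merchandise → 4.5% + 0% transit = 4.5% → £0.19
Dish soap £7.76: general merchandise → 4.5% + 0% transit = 4.5% → £0.35
Greek yogurt (32 oz) £5.21: unprepared food → 0% + 1.75% transit = 1.75% → £0.09
Total tax = £0.78 + £0.27 + £0.19 + £0.35 + £0.09 = £1.68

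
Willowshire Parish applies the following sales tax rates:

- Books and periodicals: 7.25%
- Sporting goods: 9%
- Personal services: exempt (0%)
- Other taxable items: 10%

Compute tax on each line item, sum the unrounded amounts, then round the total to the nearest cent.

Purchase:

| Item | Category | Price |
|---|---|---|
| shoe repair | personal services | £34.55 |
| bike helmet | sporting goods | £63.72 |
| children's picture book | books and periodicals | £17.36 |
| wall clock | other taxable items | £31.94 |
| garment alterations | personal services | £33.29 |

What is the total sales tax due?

Shoe repair £34.55: personal services → 0% → £0.00
Bike helmet £63.72: sporting goods → 9% → £5.7348
Children's picture book £17.36: books and periodicals → 7.25% → £1.2586
Wall clock £31.94: other taxable items → 10% → £3.194
Garment alterations £33.29: personal services → 0% → £0.00
Unrounded tax sum = £10.1874 → £10.19

£10.19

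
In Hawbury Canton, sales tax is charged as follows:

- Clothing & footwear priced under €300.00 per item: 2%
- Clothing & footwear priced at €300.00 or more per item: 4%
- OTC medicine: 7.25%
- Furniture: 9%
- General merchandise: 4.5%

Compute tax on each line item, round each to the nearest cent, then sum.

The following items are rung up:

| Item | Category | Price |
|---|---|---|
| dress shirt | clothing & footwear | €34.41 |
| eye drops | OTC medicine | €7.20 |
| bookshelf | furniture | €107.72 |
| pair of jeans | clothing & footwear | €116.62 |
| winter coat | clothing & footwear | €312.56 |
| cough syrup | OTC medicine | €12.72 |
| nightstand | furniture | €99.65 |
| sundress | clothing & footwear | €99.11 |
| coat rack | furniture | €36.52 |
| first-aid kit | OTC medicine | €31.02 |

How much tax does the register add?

Dress shirt €34.41: clothing & footwear, under €300.00 → 2% → €0.69
Eye drops €7.20: OTC medicine → 7.25% → €0.52
Bookshelf €107.72: furniture → 9% → €9.69
Pair of jeans €116.62: clothing & footwear, under €300.00 → 2% → €2.33
Winter coat €312.56: clothing & footwear, €300.00 or more → 4% → €12.50
Cough syrup €12.72: OTC medicine → 7.25% → €0.92
Nightstand €99.65: furniture → 9% → €8.97
Sundress €99.11: clothing & footwear, under €300.00 → 2% → €1.98
Coat rack €36.52: furniture → 9% → €3.29
First-aid kit €31.02: OTC medicine → 7.25% → €2.25
Total tax = €0.69 + €0.52 + €9.69 + €2.33 + €12.50 + €0.92 + €8.97 + €1.98 + €3.29 + €2.25 = €43.14

€43.14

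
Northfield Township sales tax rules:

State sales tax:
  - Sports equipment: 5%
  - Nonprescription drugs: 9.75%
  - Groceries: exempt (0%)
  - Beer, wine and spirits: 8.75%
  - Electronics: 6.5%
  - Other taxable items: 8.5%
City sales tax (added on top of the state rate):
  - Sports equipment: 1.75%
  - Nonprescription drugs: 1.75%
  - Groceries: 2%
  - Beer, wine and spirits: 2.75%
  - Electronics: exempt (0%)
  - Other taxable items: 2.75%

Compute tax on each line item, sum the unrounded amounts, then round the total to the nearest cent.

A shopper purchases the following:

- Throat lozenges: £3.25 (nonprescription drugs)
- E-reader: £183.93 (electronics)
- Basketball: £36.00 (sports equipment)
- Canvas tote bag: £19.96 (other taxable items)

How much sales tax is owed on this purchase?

Throat lozenges £3.25: nonprescription drugs → 9.75% + 1.75% city = 11.5% → £0.37375
E-reader £183.93: electronics → 6.5% + 0% city = 6.5% → £11.95545
Basketball £36.00: sports equipment → 5% + 1.75% city = 6.75% → £2.43
Canvas tote bag £19.96: other taxable items → 8.5% + 2.75% city = 11.25% → £2.2455
Unrounded tax sum = £17.0047 → £17.00

£17.00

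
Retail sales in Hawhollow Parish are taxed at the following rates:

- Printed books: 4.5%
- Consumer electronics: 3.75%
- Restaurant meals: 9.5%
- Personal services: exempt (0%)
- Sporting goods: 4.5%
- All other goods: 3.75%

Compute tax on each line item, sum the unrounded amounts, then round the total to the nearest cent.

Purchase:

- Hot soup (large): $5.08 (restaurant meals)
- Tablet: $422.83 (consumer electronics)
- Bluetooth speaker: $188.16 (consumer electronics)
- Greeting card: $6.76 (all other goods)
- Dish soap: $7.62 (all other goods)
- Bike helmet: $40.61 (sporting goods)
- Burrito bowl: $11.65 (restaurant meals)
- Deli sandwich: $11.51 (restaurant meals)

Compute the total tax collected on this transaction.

$27.96

Hot soup (large) $5.08: restaurant meals → 9.5% → $0.4826
Tablet $422.83: consumer electronics → 3.75% → $15.856125
Bluetooth speaker $188.16: consumer electronics → 3.75% → $7.056
Greeting card $6.76: all other goods → 3.75% → $0.2535
Dish soap $7.62: all other goods → 3.75% → $0.28575
Bike helmet $40.61: sporting goods → 4.5% → $1.82745
Burrito bowl $11.65: restaurant meals → 9.5% → $1.10675
Deli sandwich $11.51: restaurant meals → 9.5% → $1.09345
Unrounded tax sum = $27.961625 → $27.96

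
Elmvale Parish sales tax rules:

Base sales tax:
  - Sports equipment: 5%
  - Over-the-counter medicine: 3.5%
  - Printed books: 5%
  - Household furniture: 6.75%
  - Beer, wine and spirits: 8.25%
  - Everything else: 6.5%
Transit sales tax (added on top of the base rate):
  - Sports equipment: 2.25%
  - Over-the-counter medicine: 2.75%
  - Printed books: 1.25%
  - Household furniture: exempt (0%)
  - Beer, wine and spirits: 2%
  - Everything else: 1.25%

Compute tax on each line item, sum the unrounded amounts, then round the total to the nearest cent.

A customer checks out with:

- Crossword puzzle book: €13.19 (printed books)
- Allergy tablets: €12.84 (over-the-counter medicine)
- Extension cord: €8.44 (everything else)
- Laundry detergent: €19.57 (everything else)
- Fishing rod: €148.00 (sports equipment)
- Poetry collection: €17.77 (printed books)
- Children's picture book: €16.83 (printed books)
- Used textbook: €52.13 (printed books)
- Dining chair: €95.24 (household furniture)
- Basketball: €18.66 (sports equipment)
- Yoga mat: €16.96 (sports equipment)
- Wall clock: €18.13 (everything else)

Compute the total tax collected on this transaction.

Crossword puzzle book €13.19: printed books → 5% + 1.25% transit = 6.25% → €0.824375
Allergy tablets €12.84: over-the-counter medicine → 3.5% + 2.75% transit = 6.25% → €0.8025
Extension cord €8.44: everything else → 6.5% + 1.25% transit = 7.75% → €0.6541
Laundry detergent €19.57: everything else → 6.5% + 1.25% transit = 7.75% → €1.516675
Fishing rod €148.00: sports equipment → 5% + 2.25% transit = 7.25% → €10.73
Poetry collection €17.77: printed books → 5% + 1.25% transit = 6.25% → €1.110625
Children's picture book €16.83: printed books → 5% + 1.25% transit = 6.25% → €1.051875
Used textbook €52.13: printed books → 5% + 1.25% transit = 6.25% → €3.258125
Dining chair €95.24: household furniture → 6.75% + 0% transit = 6.75% → €6.4287
Basketball €18.66: sports equipment → 5% + 2.25% transit = 7.25% → €1.35285
Yoga mat €16.96: sports equipment → 5% + 2.25% transit = 7.25% → €1.2296
Wall clock €18.13: everything else → 6.5% + 1.25% transit = 7.75% → €1.405075
Unrounded tax sum = €30.3645 → €30.36

€30.36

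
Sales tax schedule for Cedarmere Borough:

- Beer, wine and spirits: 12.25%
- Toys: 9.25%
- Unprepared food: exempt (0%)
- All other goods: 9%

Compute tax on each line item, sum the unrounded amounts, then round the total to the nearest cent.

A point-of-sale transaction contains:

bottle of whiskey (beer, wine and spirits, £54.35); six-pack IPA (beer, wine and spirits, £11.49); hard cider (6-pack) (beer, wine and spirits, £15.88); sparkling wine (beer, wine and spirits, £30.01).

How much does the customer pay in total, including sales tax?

Bottle of whiskey £54.35: beer, wine and spirits → 12.25% → £6.657875
Six-pack IPA £11.49: beer, wine and spirits → 12.25% → £1.407525
Hard cider (6-pack) £15.88: beer, wine and spirits → 12.25% → £1.9453
Sparkling wine £30.01: beer, wine and spirits → 12.25% → £3.676225
Subtotal = £111.73; unrounded tax = £13.686925 → £13.69; total due = £125.42

£125.42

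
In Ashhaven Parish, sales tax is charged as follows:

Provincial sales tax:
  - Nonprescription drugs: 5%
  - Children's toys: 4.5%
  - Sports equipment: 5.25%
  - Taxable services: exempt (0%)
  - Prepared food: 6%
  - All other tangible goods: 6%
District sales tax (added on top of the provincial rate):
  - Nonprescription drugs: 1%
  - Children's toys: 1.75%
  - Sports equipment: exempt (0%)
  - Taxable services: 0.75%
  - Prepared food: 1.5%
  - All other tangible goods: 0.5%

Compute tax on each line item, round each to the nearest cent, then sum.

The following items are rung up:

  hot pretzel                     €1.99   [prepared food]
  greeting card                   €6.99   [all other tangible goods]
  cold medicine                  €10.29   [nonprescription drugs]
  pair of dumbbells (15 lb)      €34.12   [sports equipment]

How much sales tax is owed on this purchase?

Hot pretzel €1.99: prepared food → 6% + 1.5% district = 7.5% → €0.15
Greeting card €6.99: all other tangible goods → 6% + 0.5% district = 6.5% → €0.45
Cold medicine €10.29: nonprescription drugs → 5% + 1% district = 6% → €0.62
Pair of dumbbells (15 lb) €34.12: sports equipment → 5.25% + 0% district = 5.25% → €1.79
Total tax = €0.15 + €0.45 + €0.62 + €1.79 = €3.01

€3.01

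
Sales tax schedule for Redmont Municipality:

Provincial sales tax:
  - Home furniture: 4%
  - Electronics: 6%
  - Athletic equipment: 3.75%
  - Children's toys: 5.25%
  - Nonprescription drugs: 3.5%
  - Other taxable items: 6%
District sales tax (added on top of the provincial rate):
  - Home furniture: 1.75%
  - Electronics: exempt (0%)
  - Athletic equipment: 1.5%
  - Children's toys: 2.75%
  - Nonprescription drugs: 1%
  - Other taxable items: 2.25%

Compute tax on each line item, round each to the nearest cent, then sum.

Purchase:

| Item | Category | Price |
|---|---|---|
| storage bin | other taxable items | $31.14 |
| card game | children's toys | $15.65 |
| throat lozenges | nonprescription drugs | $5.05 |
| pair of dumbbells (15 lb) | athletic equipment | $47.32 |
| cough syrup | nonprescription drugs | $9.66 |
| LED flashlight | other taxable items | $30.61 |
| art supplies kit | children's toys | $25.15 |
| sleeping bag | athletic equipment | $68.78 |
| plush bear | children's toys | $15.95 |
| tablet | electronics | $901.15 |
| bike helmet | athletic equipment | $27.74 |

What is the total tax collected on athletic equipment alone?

Pair of dumbbells (15 lb) $47.32: athletic equipment → 3.75% + 1.5% district = 5.25% → $2.48
Sleeping bag $68.78: athletic equipment → 3.75% + 1.5% district = 5.25% → $3.61
Bike helmet $27.74: athletic equipment → 3.75% + 1.5% district = 5.25% → $1.46
Tax on athletic equipment = $2.48 + $3.61 + $1.46 = $7.55

$7.55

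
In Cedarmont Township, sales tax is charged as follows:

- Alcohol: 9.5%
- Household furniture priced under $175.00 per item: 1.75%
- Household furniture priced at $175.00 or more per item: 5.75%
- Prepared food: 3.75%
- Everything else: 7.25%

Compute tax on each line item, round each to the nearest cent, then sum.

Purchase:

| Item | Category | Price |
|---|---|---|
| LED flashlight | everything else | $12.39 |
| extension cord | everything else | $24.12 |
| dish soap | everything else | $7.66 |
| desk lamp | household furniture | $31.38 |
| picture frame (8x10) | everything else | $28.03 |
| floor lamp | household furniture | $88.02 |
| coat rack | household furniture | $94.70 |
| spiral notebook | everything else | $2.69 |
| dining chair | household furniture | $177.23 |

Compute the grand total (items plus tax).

$485.60

LED flashlight $12.39: everything else → 7.25% → $0.90
Extension cord $24.12: everything else → 7.25% → $1.75
Dish soap $7.66: everything else → 7.25% → $0.56
Desk lamp $31.38: household furniture, under $175.00 → 1.75% → $0.55
Picture frame (8x10) $28.03: everything else → 7.25% → $2.03
Floor lamp $88.02: household furniture, under $175.00 → 1.75% → $1.54
Coat rack $94.70: household furniture, under $175.00 → 1.75% → $1.66
Spiral notebook $2.69: everything else → 7.25% → $0.20
Dining chair $177.23: household furniture, $175.00 or more → 5.75% → $10.19
Subtotal = $466.22; tax = $19.38; total due = $485.60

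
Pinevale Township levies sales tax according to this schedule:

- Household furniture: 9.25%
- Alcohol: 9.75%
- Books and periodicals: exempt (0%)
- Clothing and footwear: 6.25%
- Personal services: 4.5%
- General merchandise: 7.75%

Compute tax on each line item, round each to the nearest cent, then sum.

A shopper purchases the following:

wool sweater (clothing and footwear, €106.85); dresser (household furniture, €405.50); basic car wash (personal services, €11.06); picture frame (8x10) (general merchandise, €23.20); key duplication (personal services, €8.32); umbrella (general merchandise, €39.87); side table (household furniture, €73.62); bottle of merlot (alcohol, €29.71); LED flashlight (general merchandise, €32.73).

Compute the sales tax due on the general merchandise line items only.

€7.43

Picture frame (8x10) €23.20: general merchandise → 7.75% → €1.80
Umbrella €39.87: general merchandise → 7.75% → €3.09
LED flashlight €32.73: general merchandise → 7.75% → €2.54
Tax on general merchandise = €1.80 + €3.09 + €2.54 = €7.43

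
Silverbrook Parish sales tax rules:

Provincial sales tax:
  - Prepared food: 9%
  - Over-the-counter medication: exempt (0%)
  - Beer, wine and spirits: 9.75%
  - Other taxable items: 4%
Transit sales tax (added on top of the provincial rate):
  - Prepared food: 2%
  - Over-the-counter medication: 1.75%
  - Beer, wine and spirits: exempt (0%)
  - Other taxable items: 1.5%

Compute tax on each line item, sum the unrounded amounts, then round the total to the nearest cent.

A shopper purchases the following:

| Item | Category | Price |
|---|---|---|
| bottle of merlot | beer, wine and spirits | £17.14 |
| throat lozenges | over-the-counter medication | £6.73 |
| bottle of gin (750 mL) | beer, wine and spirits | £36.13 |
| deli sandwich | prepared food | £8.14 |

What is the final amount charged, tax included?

Bottle of merlot £17.14: beer, wine and spirits → 9.75% + 0% transit = 9.75% → £1.67115
Throat lozenges £6.73: over-the-counter medication → 0% + 1.75% transit = 1.75% → £0.117775
Bottle of gin (750 mL) £36.13: beer, wine and spirits → 9.75% + 0% transit = 9.75% → £3.522675
Deli sandwich £8.14: prepared food → 9% + 2% transit = 11% → £0.8954
Subtotal = £68.14; unrounded tax = £6.207 → £6.21; total due = £74.35

£74.35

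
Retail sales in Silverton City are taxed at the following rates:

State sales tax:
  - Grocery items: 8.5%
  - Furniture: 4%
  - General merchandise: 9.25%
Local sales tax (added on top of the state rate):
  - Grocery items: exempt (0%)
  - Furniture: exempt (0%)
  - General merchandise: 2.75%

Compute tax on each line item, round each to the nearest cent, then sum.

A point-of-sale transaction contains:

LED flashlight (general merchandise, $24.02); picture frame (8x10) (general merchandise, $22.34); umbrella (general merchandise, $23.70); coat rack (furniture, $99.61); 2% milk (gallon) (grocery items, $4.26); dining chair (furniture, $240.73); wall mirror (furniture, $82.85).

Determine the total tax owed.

LED flashlight $24.02: general merchandise → 9.25% + 2.75% local = 12% → $2.88
Picture frame (8x10) $22.34: general merchandise → 9.25% + 2.75% local = 12% → $2.68
Umbrella $23.70: general merchandise → 9.25% + 2.75% local = 12% → $2.84
Coat rack $99.61: furniture → 4% + 0% local = 4% → $3.98
2% milk (gallon) $4.26: grocery items → 8.5% + 0% local = 8.5% → $0.36
Dining chair $240.73: furniture → 4% + 0% local = 4% → $9.63
Wall mirror $82.85: furniture → 4% + 0% local = 4% → $3.31
Total tax = $2.88 + $2.68 + $2.84 + $3.98 + $0.36 + $9.63 + $3.31 = $25.68

$25.68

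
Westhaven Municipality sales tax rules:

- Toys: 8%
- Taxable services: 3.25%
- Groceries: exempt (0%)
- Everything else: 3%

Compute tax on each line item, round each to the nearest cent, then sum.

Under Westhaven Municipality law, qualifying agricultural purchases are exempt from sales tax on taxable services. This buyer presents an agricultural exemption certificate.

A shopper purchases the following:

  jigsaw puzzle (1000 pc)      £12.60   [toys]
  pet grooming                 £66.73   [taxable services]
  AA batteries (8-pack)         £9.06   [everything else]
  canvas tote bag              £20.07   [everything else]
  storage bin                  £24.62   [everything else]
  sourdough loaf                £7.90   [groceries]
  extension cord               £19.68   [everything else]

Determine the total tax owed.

Jigsaw puzzle (1000 pc) £12.60: toys → 8% → £1.01
Pet grooming £66.73: taxable services, buyer-exempt → 0% → £0.00
AA batteries (8-pack) £9.06: everything else → 3% → £0.27
Canvas tote bag £20.07: everything else → 3% → £0.60
Storage bin £24.62: everything else → 3% → £0.74
Sourdough loaf £7.90: groceries → 0% → £0.00
Extension cord £19.68: everything else → 3% → £0.59
Total tax = £1.01 + £0.27 + £0.60 + £0.74 + £0.59 = £3.21

£3.21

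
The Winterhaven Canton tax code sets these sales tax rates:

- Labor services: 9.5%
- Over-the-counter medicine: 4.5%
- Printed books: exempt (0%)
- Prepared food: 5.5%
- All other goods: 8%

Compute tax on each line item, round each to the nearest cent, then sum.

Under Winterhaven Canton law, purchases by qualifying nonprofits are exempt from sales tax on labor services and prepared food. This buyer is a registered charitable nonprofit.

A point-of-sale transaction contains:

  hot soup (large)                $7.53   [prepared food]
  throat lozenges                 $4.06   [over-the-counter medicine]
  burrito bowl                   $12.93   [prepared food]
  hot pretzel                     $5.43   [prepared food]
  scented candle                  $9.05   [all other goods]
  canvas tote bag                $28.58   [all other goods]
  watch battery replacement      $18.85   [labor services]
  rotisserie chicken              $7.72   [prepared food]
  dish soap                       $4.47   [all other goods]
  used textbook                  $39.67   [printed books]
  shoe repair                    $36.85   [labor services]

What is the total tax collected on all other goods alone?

Scented candle $9.05: all other goods → 8% → $0.72
Canvas tote bag $28.58: all other goods → 8% → $2.29
Dish soap $4.47: all other goods → 8% → $0.36
Tax on all other goods = $0.72 + $2.29 + $0.36 = $3.37

$3.37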